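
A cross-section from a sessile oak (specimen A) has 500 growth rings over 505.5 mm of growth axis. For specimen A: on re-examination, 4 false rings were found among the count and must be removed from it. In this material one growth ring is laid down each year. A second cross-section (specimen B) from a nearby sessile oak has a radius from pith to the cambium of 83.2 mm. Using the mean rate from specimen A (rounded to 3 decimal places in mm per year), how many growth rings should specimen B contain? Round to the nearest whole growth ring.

82 growth rings

Specimen A: true growth ring count = 500 − 4 = 496.
A: Extension rate ≈ 505.5 / 496 = 1.019 mm per year.
B spans 83.2 / 1.019 = 81.65 years ≈ 82 growth rings.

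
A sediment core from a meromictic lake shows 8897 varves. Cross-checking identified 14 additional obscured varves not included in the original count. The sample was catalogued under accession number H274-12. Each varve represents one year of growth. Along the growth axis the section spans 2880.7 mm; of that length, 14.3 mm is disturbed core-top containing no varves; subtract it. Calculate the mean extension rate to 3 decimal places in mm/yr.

0.322 mm/yr

True varve count = 8897 + 14 = 8911.
Net length = 2880.7 − 14.3 = 2866.4 mm.
Mean rate = 2866.4 mm / 8911 years ≈ 0.322 mm/yr.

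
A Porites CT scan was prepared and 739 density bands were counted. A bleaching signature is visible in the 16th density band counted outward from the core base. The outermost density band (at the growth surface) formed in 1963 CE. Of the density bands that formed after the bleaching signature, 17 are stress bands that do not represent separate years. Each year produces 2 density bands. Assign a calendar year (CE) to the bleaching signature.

739 − 16 = 723 density bands lie beyond the bleaching signature toward the growth surface.
Removing the 17 false density bands leaves 723 − 17 = 706 true density bands beyond the bleaching signature.
706 density bands at 2 per year is 706 / 2 = 353 years.
Counting back 353 years from 1963 CE places the bleaching signature in 1963 − 353 = 1610 CE.

1610 CE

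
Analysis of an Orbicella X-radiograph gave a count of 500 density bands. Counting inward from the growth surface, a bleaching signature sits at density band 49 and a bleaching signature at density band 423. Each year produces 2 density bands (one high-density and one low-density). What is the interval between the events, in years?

187 yr

Separation: 423 − 49 = 374 density bands.
With 2 density bands per year, 374 / 2 = 187 years.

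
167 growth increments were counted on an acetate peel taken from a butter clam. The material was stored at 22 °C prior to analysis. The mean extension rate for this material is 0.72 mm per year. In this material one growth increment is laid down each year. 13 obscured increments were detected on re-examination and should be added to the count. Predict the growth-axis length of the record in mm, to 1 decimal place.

129.6 mm

After corrections the count is 167 + 13 = 180 growth increments.
180 years at 0.72 mm/year gives 0.72 × 180 = 129.6 mm.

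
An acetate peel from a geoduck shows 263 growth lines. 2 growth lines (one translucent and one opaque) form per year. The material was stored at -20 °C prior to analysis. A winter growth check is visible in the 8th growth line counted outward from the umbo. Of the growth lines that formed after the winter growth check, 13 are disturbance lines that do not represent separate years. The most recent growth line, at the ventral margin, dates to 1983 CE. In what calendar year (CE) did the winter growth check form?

The winter growth check sits at growth line 8 from the umbo, so 263 − 8 = 255 growth lines formed after it.
Excluding 13 false growth lines: 255 − 13 = 242.
Dividing by 2 growth lines per year: 242 / 2 = 121 years.
Counting back 121 years from 1983 CE places the winter growth check in 1983 − 121 = 1862 CE.

1862 CE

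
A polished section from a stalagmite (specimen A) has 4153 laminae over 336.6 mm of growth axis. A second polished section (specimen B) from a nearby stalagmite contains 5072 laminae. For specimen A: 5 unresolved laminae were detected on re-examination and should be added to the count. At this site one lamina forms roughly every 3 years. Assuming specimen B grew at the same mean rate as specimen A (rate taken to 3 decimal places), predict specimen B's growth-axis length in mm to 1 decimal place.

Specimen A: true lamina count = 4153 + 5 = 4158.
Specimen A: multiplying by 3 years per lamina: 4158 × 3 = 12474 years.
A: Extension rate ≈ 336.6 / 12474 = 0.027 mm/year.
Specimen B: 5072 laminae at 3 years each span 5072 × 3 = 15216 years. Length of B = 0.027 × 15216 = 410.8 mm.

410.8 mm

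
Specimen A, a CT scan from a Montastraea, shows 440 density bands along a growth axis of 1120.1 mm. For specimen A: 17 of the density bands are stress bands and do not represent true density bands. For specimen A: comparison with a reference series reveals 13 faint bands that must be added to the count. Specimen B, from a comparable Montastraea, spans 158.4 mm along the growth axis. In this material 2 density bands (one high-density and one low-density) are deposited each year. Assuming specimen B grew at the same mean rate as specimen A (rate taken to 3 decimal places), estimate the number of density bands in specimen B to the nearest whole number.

Specimen A: adjusted count: 440 − 17 + 13 = 436 density bands.
Specimen A: dividing by 2 density bands per year: 436 / 2 = 218 years.
A: Extension rate ≈ 1120.1 / 218 = 5.138 mm/yr.
B spans 158.4 / 5.138 = 30.83 years; at 2 density bands per year that is 30.83 × 2 ≈ 62 density bands.

62 density bands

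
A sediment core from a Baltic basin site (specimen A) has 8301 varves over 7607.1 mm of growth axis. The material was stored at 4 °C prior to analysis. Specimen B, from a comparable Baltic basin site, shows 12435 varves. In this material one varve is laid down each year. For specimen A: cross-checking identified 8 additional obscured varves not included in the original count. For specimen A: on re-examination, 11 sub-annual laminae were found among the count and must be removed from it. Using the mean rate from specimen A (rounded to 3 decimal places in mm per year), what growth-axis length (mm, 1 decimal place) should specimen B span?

11402.9 mm

Specimen A: adjusted count: 8301 − 11 + 8 = 8298 varves.
A: Extension rate ≈ 7607.1 / 8298 = 0.917 mm per year.
Length of B = 0.917 × 12435 = 11402.9 mm.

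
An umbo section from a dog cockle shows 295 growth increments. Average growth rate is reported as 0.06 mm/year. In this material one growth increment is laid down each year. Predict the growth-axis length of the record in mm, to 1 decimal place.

17.7 mm

295 years of growth are recorded.
Length ≈ 0.06 × 295 = 17.7 mm.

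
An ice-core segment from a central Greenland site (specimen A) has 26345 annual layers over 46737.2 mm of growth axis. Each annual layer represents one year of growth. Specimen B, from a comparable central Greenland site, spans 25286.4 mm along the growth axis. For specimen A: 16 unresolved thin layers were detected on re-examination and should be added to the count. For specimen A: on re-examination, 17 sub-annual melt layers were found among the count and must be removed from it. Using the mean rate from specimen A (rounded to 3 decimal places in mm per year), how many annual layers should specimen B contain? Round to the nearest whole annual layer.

Specimen A: correcting the raw count gives 26345 − 17 + 16 = 26344 true annual layers.
A: Mean rate = 46737.2 mm / 26344 years ≈ 1.774 mm/year.
For B, 25286.4 / 1.774 = 14253.89 years ≈ 14254 annual layers.

14254 annual layers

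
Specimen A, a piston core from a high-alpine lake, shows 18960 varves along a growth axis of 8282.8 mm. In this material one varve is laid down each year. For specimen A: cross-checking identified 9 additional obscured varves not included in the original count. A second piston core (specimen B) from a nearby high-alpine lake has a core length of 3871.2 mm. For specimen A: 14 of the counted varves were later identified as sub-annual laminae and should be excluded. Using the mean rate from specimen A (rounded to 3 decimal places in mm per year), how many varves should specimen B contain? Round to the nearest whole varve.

8859 varves

Specimen A: true varve count = 18960 − 14 + 9 = 18955.
A: Extension rate ≈ 8282.8 / 18955 = 0.437 mm/yr.
For B, 3871.2 / 0.437 = 8858.58 years ≈ 8859 varves.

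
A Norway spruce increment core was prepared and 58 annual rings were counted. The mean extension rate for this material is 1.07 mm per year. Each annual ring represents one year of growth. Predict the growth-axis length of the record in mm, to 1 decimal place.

62.1 mm

The record spans 58 years at 1.07 mm per year.
Predicted length = 1.07 mm/year × 58 years = 62.1 mm.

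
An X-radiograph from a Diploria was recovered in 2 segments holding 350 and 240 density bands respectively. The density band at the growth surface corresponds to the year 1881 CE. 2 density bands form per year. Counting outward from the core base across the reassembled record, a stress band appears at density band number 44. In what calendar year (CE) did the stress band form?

Total density bands = 350 + 240 = 590.
The stress band sits at density band 44 from the core base, so 590 − 44 = 546 density bands formed after it.
With 2 density bands per year, 546 / 2 = 273 years.
1881 − 273 = 1608 CE.

1608 CE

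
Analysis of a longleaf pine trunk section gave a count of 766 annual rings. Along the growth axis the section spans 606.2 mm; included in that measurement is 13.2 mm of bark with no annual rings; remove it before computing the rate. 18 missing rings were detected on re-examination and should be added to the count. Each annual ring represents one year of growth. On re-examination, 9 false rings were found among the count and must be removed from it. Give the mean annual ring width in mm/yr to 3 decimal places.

0.765 mm/yr

Adjusted count: 766 − 9 + 18 = 775 annual rings.
Removing the 13.2 mm offcut leaves 606.2 − 13.2 = 593.0 mm.
593.0 mm over 775 years gives 593.0 / 775 ≈ 0.765 mm/yr.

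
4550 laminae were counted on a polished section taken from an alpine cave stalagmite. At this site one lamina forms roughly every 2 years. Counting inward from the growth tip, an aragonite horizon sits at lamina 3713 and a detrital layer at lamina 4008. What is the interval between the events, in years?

590 years

The two markers are separated by 4008 − 3713 = 295 laminae.
295 laminae at 2 years each span 295 × 2 = 590 years.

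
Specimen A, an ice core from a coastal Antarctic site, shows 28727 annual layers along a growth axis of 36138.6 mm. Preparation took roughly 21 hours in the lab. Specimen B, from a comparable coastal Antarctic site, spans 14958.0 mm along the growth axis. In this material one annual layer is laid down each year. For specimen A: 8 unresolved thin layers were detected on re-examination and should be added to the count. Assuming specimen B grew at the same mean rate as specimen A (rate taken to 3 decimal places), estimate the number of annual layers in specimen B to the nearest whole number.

11890 annual layers

Specimen A: true annual layer count = 28727 + 8 = 28735.
A: 36138.6 mm over 28735 years gives 36138.6 / 28735 ≈ 1.258 mm/year.
B spans 14958.0 / 1.258 = 11890.30 years ≈ 11890 annual layers.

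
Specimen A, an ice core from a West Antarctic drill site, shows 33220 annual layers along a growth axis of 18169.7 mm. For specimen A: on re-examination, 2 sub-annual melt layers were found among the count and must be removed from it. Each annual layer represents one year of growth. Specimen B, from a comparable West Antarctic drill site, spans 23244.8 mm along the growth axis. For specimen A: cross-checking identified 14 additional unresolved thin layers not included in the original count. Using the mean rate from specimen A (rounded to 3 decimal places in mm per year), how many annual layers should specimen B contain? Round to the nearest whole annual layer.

42495 annual layers

Specimen A: adjusted count: 33220 − 2 + 14 = 33232 annual layers.
A: 18169.7 mm over 33232 years gives 18169.7 / 33232 ≈ 0.547 mm/yr.
For B, 23244.8 / 0.547 = 42495.06 years ≈ 42495 annual layers.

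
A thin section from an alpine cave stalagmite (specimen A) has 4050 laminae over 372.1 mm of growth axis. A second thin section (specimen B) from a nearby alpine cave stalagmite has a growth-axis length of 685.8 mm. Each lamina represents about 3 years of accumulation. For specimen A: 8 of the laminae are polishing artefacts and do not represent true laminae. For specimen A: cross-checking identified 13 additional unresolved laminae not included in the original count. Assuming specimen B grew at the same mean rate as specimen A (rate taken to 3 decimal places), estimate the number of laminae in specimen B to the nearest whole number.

7374 laminae

Specimen A: true lamina count = 4050 − 8 + 13 = 4055.
Specimen A: at 3 years per lamina, 4055 × 3 = 12165 years.
A: Extension rate ≈ 372.1 / 12165 = 0.031 mm per year.
Specimen B: 685.8 mm / 0.031 mm per year = 22122.58 years; at 3 years per lamina that is 22122.58 / 3 ≈ 7374 laminae.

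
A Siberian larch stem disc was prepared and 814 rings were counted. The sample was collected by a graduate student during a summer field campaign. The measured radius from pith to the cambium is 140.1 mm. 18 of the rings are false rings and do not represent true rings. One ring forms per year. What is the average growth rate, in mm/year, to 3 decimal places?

0.176 mm/year

True ring count = 814 − 18 = 796.
Extension rate ≈ 140.1 / 796 = 0.176 mm/year.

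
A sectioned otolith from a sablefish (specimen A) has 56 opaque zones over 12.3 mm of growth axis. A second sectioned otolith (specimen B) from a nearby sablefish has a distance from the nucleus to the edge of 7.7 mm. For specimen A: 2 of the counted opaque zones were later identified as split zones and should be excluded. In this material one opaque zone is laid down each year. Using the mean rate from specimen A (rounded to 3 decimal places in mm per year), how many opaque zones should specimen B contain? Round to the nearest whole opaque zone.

Specimen A: true opaque zone count = 56 − 2 = 54.
A: Mean rate = 12.3 mm / 54 years ≈ 0.228 mm/yr.
B spans 7.7 / 0.228 = 33.77 years ≈ 34 opaque zones.

34 opaque zones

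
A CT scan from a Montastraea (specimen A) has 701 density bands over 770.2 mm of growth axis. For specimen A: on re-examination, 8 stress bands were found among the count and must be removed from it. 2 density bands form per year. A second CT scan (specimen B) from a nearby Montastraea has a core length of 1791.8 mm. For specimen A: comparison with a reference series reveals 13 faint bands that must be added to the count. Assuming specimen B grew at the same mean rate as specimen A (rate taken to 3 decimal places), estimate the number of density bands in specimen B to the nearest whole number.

Specimen A: after corrections the count is 701 − 8 + 13 = 706 density bands.
Specimen A: 706 density bands at 2 per year is 706 / 2 = 353 years.
A: Extension rate ≈ 770.2 / 353 = 2.182 mm/yr.
Specimen B: 1791.8 mm / 2.182 mm per year = 821.17 years; at 2 density bands per year that is 821.17 × 2 ≈ 1642 density bands.

1642 density bands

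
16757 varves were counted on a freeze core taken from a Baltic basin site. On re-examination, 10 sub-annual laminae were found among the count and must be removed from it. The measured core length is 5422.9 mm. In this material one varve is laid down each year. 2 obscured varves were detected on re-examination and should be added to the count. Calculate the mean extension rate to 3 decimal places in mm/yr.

Adjusted count: 16757 − 10 + 2 = 16749 varves.
5422.9 mm over 16749 years gives 5422.9 / 16749 ≈ 0.324 mm/yr.

0.324 mm/yr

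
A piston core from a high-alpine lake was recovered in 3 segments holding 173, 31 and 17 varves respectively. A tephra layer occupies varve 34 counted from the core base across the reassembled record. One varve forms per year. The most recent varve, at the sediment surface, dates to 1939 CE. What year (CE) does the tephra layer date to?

1752 CE

Total varves = 173 + 31 + 17 = 221.
221 − 34 = 187 varves lie beyond the tephra layer toward the sediment surface.
Counting back 187 years from 1939 CE places the tephra layer in 1939 − 187 = 1752 CE.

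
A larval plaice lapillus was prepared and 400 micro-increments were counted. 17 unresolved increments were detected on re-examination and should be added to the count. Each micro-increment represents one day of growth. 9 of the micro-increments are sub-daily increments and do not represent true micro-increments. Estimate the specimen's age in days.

After corrections the count is 400 − 9 + 17 = 408 micro-increments.
One micro-increment per day makes the duration 408 days.

408 d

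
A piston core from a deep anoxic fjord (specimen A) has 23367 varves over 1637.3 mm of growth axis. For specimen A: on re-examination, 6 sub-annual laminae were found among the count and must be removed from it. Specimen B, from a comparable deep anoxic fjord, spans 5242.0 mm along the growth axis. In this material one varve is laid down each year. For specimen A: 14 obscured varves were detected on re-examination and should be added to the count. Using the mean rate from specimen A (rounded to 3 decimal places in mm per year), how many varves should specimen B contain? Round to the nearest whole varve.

Specimen A: correcting the raw count gives 23367 − 6 + 14 = 23375 true varves.
A: Mean rate = 1637.3 mm / 23375 years ≈ 0.070 mm/yr.
For B, 5242.0 / 0.070 = 74885.71 years ≈ 74886 varves.

74886 varves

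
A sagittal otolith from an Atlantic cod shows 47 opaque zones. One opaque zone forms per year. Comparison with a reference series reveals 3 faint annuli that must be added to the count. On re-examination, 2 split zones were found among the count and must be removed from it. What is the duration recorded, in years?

Correcting the raw count gives 47 − 2 + 3 = 48 true opaque zones.
At one opaque zone per year, that is 48 years.

48 years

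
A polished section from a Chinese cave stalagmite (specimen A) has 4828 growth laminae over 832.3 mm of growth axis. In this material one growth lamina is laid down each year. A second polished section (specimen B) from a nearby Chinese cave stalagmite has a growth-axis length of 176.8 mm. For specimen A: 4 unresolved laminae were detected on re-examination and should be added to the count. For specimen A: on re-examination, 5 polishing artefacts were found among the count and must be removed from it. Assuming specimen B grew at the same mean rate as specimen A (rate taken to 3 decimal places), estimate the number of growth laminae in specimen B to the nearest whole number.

1028 growth laminae

Specimen A: after corrections the count is 4828 − 5 + 4 = 4827 growth laminae.
A: Extension rate ≈ 832.3 / 4827 = 0.172 mm per year.
For B, 176.8 / 0.172 = 1027.91 years ≈ 1028 growth laminae.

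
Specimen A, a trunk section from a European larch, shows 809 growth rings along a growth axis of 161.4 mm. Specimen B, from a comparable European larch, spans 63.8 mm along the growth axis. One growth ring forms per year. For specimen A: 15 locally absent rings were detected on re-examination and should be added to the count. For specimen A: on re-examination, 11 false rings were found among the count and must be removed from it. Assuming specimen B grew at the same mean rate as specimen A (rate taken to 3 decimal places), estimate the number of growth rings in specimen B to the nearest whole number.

Specimen A: correcting the raw count gives 809 − 11 + 15 = 813 true growth rings.
A: 161.4 mm over 813 years gives 161.4 / 813 ≈ 0.199 mm per year.
B spans 63.8 / 0.199 = 320.60 years ≈ 321 growth rings.

321 growth rings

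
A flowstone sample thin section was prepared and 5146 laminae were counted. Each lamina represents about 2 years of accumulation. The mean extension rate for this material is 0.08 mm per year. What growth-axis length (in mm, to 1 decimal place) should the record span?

At 2 years per lamina, 5146 × 2 = 10292 years.
10292 years at 0.08 mm/year gives 0.08 × 10292 = 823.4 mm.

823.4 mm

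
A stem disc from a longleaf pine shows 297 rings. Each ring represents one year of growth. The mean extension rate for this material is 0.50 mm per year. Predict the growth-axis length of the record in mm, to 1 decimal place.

297 years of growth are recorded.
297 years at 0.50 mm/year gives 0.50 × 297 = 148.5 mm.

148.5 mm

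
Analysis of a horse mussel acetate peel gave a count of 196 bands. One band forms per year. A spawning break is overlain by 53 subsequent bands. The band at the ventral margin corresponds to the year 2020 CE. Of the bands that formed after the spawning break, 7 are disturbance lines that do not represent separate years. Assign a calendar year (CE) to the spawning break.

1974 CE

There are 53 bands younger than the spawning break.
Excluding 7 false bands: 53 − 7 = 46.
Counting back 46 years from 2020 CE places the spawning break in 2020 − 46 = 1974 CE.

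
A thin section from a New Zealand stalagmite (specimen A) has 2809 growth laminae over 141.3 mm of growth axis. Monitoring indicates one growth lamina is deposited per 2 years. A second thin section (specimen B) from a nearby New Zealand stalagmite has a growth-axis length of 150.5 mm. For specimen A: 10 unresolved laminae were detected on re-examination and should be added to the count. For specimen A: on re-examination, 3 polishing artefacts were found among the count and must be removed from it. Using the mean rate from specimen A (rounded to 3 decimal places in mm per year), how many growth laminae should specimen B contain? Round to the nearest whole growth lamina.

Specimen A: correcting the raw count gives 2809 − 3 + 10 = 2816 true growth laminae.
Specimen A: at 2 years per growth lamina, 2816 × 2 = 5632 years.
A: 141.3 mm over 5632 years gives 141.3 / 5632 ≈ 0.025 mm per year.
B spans 150.5 / 0.025 = 6020.00 years; at 2 years per growth lamina that is 6020.00 / 2 ≈ 3010 growth laminae.

3010 growth laminae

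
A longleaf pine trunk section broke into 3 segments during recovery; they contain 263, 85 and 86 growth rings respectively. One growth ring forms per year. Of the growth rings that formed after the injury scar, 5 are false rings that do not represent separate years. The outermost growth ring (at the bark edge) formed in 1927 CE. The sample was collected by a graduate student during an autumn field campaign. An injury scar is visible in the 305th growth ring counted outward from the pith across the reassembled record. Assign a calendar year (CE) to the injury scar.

1803 CE

Total growth rings = 263 + 85 + 86 = 434.
Between growth ring 305 and the bark edge there are 434 − 305 = 129 growth rings.
Excluding 5 false growth rings: 129 − 5 = 124.
The growth ring at the bark edge is 1927 CE, so the injury scar dates to 1927 − 124 = 1803 CE.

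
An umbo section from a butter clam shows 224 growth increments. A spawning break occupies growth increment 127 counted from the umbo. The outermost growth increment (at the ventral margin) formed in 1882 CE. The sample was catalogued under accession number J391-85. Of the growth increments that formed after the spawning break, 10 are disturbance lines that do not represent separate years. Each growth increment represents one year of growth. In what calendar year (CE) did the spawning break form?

1795 CE

224 − 127 = 97 growth increments lie beyond the spawning break toward the ventral margin.
Removing the 10 false growth increments leaves 97 − 10 = 87 true growth increments beyond the spawning break.
Counting back 87 years from 1882 CE places the spawning break in 1882 − 87 = 1795 CE.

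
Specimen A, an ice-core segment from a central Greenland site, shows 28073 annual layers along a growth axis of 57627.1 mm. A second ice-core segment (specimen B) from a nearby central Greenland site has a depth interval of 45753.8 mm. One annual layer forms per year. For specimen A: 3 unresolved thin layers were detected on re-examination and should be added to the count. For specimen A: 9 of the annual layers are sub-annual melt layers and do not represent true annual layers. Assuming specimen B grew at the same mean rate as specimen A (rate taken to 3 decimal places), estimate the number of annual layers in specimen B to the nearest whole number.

Specimen A: true annual layer count = 28073 − 9 + 3 = 28067.
A: Mean rate = 57627.1 mm / 28067 years ≈ 2.053 mm per year.
B spans 45753.8 / 2.053 = 22286.31 years ≈ 22286 annual layers.

22286 annual layers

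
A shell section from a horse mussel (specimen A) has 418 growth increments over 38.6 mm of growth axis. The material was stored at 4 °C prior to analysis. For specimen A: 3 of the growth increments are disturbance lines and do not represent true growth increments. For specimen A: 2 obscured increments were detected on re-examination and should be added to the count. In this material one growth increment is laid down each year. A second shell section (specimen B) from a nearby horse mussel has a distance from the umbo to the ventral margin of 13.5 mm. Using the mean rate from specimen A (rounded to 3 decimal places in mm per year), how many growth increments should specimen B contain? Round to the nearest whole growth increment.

Specimen A: adjusted count: 418 − 3 + 2 = 417 growth increments.
A: Mean rate = 38.6 mm / 417 years ≈ 0.093 mm per year.
B spans 13.5 / 0.093 = 145.16 years ≈ 145 growth increments.

145 growth increments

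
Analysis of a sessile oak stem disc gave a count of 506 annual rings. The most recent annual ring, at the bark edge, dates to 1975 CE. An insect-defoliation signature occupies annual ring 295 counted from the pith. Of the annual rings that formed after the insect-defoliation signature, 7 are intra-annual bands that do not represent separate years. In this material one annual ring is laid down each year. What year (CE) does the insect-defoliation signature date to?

Between annual ring 295 and the bark edge there are 506 − 295 = 211 annual rings.
211 − 7 false = 204 true annual rings after the insect-defoliation signature.
1975 − 204 = 1771 CE.

1771 CE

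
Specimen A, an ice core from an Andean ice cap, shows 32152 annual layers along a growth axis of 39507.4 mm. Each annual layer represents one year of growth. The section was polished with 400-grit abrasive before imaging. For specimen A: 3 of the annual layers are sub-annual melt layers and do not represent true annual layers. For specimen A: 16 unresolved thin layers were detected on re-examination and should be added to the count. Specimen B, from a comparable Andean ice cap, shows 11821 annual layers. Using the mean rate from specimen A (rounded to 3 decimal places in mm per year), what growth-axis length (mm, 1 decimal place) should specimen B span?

Specimen A: after corrections the count is 32152 − 3 + 16 = 32165 annual layers.
A: Mean rate = 39507.4 mm / 32165 years ≈ 1.228 mm per year.
B's length ≈ 1.228 × 11821 = 14516.2 mm.

14516.2 mm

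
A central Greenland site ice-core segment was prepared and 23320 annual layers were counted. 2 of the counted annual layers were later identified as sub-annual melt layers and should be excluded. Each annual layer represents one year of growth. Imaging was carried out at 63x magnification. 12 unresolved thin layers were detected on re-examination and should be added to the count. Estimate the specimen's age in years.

Adjusted count: 23320 − 2 + 12 = 23330 annual layers.
At one annual layer per year, that is 23330 years.

23330 years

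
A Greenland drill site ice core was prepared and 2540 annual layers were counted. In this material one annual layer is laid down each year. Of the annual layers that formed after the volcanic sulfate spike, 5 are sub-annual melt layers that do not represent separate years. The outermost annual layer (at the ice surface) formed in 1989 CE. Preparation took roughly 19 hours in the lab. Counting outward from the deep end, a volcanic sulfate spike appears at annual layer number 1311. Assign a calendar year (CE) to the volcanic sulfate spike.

765 CE

2540 − 1311 = 1229 annual layers lie beyond the volcanic sulfate spike toward the ice surface.
Excluding 5 false annual layers: 1229 − 5 = 1224.
Counting back 1224 years from 1989 CE places the volcanic sulfate spike in 1989 − 1224 = 765 CE.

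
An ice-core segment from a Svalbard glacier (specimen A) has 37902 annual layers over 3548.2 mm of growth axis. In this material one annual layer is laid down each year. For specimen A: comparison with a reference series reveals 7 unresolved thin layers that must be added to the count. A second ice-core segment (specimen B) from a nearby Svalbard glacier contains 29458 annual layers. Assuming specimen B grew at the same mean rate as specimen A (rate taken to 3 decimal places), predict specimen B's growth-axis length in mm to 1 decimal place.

Specimen A: after corrections the count is 37902 + 7 = 37909 annual layers.
A: Mean rate = 3548.2 mm / 37909 years ≈ 0.094 mm per year.
For B, 0.094 mm/year × 29458 years = 2769.1 mm.

2769.1 mm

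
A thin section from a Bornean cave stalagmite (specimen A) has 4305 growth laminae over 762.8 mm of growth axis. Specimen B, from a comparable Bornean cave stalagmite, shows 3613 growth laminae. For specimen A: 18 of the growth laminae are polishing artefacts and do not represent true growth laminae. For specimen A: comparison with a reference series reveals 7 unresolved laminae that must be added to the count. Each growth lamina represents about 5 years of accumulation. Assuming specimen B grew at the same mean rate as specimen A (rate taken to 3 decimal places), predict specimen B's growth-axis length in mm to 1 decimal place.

Specimen A: true growth lamina count = 4305 − 18 + 7 = 4294.
Specimen A: 4294 growth laminae at 5 years each span 4294 × 5 = 21470 years.
A: 762.8 mm over 21470 years gives 762.8 / 21470 ≈ 0.036 mm per year.
Specimen B: at 5 years per growth lamina, 3613 × 5 = 18065 years. Length of B = 0.036 × 18065 = 650.3 mm.

650.3 mm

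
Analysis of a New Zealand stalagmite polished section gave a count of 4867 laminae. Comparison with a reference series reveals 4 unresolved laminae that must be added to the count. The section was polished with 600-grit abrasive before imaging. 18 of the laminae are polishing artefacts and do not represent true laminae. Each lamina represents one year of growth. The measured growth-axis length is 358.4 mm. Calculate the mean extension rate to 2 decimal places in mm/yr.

After corrections the count is 4867 − 18 + 4 = 4853 laminae.
Extension rate ≈ 358.4 / 4853 = 0.07 mm/yr.

0.07 mm/yr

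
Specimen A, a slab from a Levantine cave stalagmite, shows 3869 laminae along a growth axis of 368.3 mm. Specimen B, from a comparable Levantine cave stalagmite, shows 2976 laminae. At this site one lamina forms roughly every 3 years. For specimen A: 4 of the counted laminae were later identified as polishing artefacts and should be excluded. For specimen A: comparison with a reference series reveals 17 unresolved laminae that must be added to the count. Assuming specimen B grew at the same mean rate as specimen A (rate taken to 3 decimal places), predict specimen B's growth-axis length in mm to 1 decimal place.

285.7 mm

Specimen A: after corrections the count is 3869 − 4 + 17 = 3882 laminae.
Specimen A: multiplying by 3 years per lamina: 3882 × 3 = 11646 years.
A: Mean rate = 368.3 mm / 11646 years ≈ 0.032 mm/year.
Specimen B: 2976 laminae at 3 years each span 2976 × 3 = 8928 years. B's length ≈ 0.032 × 8928 = 285.7 mm.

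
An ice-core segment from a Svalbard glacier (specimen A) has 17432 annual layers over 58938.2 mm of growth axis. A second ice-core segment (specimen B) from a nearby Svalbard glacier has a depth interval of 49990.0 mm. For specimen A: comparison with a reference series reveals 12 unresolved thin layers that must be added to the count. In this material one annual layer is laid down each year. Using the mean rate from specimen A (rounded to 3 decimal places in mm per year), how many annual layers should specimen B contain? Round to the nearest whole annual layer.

Specimen A: correcting the raw count gives 17432 + 12 = 17444 true annual layers.
A: Extension rate ≈ 58938.2 / 17444 = 3.379 mm/year.
B spans 49990.0 / 3.379 = 14794.32 years ≈ 14794 annual layers.

14794 annual layers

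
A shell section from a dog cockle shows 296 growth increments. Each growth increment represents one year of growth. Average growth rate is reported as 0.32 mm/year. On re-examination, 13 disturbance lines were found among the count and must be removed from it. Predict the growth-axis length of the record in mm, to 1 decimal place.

After corrections the count is 296 − 13 = 283 growth increments.
283 years at 0.32 mm/year gives 0.32 × 283 = 90.6 mm.

90.6 mm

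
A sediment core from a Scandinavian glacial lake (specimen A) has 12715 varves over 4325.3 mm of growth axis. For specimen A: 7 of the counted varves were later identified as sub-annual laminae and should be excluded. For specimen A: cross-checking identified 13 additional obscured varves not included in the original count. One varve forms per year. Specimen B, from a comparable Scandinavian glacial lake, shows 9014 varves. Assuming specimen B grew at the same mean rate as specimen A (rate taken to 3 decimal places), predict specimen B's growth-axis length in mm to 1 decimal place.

3064.8 mm

Specimen A: true varve count = 12715 − 7 + 13 = 12721.
A: 4325.3 mm over 12721 years gives 4325.3 / 12721 ≈ 0.340 mm per year.
Length of B = 0.340 × 9014 = 3064.8 mm.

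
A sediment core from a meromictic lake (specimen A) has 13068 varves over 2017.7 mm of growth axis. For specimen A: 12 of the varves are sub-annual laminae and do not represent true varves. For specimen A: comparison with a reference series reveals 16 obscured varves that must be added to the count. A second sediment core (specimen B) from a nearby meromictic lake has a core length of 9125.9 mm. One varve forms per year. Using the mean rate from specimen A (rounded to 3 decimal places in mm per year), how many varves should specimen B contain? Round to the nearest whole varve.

59259 varves

Specimen A: adjusted count: 13068 − 12 + 16 = 13072 varves.
A: 2017.7 mm over 13072 years gives 2017.7 / 13072 ≈ 0.154 mm per year.
For B, 9125.9 / 0.154 = 59259.09 years ≈ 59259 varves.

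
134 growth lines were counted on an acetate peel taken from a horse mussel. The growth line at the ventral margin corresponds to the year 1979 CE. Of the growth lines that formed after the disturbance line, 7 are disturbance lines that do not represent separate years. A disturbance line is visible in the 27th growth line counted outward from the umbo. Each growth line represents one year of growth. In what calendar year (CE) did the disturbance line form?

134 − 27 = 107 growth lines lie beyond the disturbance line toward the ventral margin.
107 − 7 false = 100 true growth lines after the disturbance line.
Counting back 100 years from 1979 CE places the disturbance line in 1979 − 100 = 1879 CE.

1879 CE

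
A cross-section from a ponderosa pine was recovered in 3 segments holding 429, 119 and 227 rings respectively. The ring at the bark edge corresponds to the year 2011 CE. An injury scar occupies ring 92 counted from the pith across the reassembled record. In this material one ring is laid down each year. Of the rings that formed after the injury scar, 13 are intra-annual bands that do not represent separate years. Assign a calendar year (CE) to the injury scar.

Total rings = 429 + 119 + 227 = 775.
The injury scar sits at ring 92 from the pith, so 775 − 92 = 683 rings formed after it.
683 − 13 false = 670 true rings after the injury scar.
The ring at the bark edge is 2011 CE, so the injury scar dates to 2011 − 670 = 1341 CE.

1341 CE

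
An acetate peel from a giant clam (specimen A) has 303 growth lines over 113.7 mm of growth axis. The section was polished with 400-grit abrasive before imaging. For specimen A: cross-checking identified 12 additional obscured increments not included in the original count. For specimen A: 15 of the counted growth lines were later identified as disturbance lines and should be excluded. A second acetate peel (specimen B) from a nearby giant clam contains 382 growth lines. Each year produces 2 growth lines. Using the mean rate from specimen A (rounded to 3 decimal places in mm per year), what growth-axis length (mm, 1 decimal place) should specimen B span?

Specimen A: true growth line count = 303 − 15 + 12 = 300.
Specimen A: 300 growth lines at 2 per year is 300 / 2 = 150 years.
A: 113.7 mm over 150 years gives 113.7 / 150 ≈ 0.758 mm per year.
Specimen B: with 2 growth lines per year, 382 / 2 = 191 years. B's length ≈ 0.758 × 191 = 144.8 mm.

144.8 mm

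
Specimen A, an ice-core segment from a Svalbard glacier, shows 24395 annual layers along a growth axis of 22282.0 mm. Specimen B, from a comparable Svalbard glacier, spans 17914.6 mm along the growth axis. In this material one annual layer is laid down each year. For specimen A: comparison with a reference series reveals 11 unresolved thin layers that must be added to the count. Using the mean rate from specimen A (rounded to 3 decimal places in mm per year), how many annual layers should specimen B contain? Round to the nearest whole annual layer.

19622 annual layers

Specimen A: after corrections the count is 24395 + 11 = 24406 annual layers.
A: Extension rate ≈ 22282.0 / 24406 = 0.913 mm/yr.
Specimen B: 17914.6 mm / 0.913 mm per year = 19621.69 years ≈ 19622 annual layers.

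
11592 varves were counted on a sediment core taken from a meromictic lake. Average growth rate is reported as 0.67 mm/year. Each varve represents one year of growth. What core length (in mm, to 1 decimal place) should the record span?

7766.6 mm

11592 years of growth are recorded.
Predicted length = 0.67 mm/year × 11592 years = 7766.6 mm.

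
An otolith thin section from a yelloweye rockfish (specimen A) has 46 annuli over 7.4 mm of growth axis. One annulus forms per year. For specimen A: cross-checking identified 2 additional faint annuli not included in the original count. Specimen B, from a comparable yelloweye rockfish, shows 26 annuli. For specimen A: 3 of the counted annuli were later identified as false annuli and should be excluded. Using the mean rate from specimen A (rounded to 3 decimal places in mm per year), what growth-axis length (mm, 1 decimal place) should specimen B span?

Specimen A: after corrections the count is 46 − 3 + 2 = 45 annuli.
A: 7.4 mm over 45 years gives 7.4 / 45 ≈ 0.164 mm per year.
For B, 0.164 mm/year × 26 years = 4.3 mm.

4.3 mm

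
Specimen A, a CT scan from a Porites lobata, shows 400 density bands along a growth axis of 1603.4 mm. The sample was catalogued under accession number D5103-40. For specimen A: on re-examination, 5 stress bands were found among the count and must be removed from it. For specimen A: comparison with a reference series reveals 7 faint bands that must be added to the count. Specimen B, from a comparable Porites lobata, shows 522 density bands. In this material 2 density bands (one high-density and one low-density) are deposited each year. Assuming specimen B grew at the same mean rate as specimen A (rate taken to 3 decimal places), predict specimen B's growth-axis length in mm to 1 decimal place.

Specimen A: after corrections the count is 400 − 5 + 7 = 402 density bands.
Specimen A: with 2 density bands per year, 402 / 2 = 201 years.
A: Extension rate ≈ 1603.4 / 201 = 7.977 mm/year.
Specimen B: with 2 density bands per year, 522 / 2 = 261 years. B's length ≈ 7.977 × 261 = 2082.0 mm.

2082.0 mm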